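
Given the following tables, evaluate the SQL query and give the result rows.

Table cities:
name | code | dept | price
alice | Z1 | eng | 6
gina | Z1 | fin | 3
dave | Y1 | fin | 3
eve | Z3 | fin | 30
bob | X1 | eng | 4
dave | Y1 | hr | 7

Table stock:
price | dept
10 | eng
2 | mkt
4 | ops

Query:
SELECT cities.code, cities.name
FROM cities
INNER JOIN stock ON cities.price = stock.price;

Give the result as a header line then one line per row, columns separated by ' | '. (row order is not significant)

== RESULT ==
cities.code | cities.name
X1 | bob

Derivation:
After JOIN stock (1 rows):
cities.name | cities.code | cities.dept | cities.price | stock.price | stock.dept
bob | X1 | eng | 4 | 4 | ops
After SELECT (1 rows):
cities.code | cities.name
X1 | bob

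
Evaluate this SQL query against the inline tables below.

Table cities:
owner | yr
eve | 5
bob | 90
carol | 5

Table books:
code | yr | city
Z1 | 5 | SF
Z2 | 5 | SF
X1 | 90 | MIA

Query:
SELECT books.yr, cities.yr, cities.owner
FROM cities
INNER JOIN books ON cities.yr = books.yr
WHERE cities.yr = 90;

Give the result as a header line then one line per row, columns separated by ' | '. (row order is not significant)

== RESULT ==
books.yr | cities.yr | cities.owner
90 | 90 | bob

Derivation:
After JOIN books (5 rows):
cities.owner | cities.yr | books.code | books.yr | books.city
eve | 5 | Z1 | 5 | SF
eve | 5 | Z2 | 5 | SF
bob | 90 | X1 | 90 | MIA
carol | 5 | Z1 | 5 | SF
carol | 5 | Z2 | 5 | SF
After WHERE (1 rows):
cities.owner | cities.yr | books.code | books.yr | books.city
bob | 90 | X1 | 90 | MIA
After SELECT (1 rows):
books.yr | cities.yr | cities.owner
90 | 90 | bob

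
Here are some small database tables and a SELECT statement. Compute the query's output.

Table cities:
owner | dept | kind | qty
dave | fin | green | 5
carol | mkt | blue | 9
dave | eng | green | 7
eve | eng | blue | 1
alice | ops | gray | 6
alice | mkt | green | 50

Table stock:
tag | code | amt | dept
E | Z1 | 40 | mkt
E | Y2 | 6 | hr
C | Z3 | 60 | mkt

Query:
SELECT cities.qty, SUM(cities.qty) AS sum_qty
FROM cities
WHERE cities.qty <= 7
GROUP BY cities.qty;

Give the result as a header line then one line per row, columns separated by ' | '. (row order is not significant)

== RESULT ==
cities.qty | sum_qty
5 | 5
7 | 7
1 | 1
6 | 6

Derivation:
After WHERE (4 rows):
cities.owner | cities.dept | cities.kind | cities.qty
dave | fin | green | 5
dave | eng | green | 7
eve | eng | blue | 1
alice | ops | gray | 6
After GROUP BY (4 rows):
cities.qty | sum_qty
5 | 5
7 | 7
1 | 1
6 | 6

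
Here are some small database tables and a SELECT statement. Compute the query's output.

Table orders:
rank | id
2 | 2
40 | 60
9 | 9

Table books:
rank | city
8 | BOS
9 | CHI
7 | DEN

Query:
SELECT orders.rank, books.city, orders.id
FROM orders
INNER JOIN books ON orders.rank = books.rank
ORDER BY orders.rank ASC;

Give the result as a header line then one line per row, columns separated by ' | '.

After JOIN books (1 rows):
orders.rank | orders.id | books.rank | books.city
9 | 9 | 9 | CHI
After SELECT (1 rows):
orders.rank | books.city | orders.id
9 | CHI | 9
After ORDER BY (1 rows):
orders.rank | books.city | orders.id
9 | CHI | 9

== RESULT ==
orders.rank | books.city | orders.id
9 | CHI | 9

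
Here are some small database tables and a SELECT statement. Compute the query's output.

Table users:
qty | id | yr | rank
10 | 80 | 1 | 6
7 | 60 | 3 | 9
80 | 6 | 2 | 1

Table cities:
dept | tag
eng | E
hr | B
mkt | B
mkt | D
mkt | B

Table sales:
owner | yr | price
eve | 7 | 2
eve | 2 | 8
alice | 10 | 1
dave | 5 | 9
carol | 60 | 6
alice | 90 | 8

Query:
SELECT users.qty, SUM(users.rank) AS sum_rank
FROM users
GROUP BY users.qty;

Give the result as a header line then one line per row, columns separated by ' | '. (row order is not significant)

== RESULT ==
users.qty | sum_rank
10 | 6
7 | 9
80 | 1

Derivation:
After GROUP BY (3 rows):
users.qty | sum_rank
10 | 6
7 | 9
80 | 1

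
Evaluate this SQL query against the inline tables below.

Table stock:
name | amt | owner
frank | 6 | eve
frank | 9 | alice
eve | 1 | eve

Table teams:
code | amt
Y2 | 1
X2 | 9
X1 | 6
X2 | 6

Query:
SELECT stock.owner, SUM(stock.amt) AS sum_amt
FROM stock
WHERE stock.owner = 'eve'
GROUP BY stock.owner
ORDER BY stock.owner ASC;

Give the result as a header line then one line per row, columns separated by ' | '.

After WHERE (2 rows):
stock.name | stock.amt | stock.owner
frank | 6 | eve
eve | 1 | eve
After GROUP BY (1 rows):
stock.owner | sum_amt
eve | 7
After ORDER BY (1 rows):
stock.owner | sum_amt
eve | 7

== RESULT ==
stock.owner | sum_amt
eve | 7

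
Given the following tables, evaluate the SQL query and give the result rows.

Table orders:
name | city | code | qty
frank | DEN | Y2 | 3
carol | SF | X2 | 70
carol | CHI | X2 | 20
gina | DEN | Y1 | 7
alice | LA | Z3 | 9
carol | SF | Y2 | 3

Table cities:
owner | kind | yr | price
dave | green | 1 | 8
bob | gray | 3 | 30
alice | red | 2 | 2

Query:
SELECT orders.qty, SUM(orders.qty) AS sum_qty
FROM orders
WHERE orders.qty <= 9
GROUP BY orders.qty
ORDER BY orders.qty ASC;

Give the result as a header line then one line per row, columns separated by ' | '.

== RESULT ==
orders.qty | sum_qty
3 | 6
7 | 7
9 | 9

Derivation:
After WHERE (4 rows):
orders.name | orders.city | orders.code | orders.qty
frank | DEN | Y2 | 3
gina | DEN | Y1 | 7
alice | LA | Z3 | 9
carol | SF | Y2 | 3
After GROUP BY (3 rows):
orders.qty | sum_qty
3 | 6
7 | 7
9 | 9
After ORDER BY (3 rows):
orders.qty | sum_qty
3 | 6
7 | 7
9 | 9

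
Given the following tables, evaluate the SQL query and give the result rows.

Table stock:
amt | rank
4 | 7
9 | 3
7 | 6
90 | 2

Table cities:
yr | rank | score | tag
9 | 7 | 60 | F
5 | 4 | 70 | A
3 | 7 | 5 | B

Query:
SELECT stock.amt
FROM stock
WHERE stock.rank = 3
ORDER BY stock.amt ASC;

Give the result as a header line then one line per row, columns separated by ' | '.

== RESULT ==
stock.amt
9

Derivation:
After WHERE (1 rows):
stock.amt | stock.rank
9 | 3
After SELECT (1 rows):
stock.amt
9
After ORDER BY (1 rows):
stock.amt
9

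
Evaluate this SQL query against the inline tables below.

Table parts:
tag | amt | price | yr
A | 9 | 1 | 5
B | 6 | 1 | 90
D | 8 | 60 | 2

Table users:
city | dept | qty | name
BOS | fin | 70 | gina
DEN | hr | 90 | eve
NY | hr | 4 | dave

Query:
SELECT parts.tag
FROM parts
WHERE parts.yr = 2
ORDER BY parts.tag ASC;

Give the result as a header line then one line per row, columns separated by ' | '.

== RESULT ==
parts.tag
D

Derivation:
After WHERE (1 rows):
parts.tag | parts.amt | parts.price | parts.yr
D | 8 | 60 | 2
After SELECT (1 rows):
parts.tag
D
After ORDER BY (1 rows):
parts.tag
D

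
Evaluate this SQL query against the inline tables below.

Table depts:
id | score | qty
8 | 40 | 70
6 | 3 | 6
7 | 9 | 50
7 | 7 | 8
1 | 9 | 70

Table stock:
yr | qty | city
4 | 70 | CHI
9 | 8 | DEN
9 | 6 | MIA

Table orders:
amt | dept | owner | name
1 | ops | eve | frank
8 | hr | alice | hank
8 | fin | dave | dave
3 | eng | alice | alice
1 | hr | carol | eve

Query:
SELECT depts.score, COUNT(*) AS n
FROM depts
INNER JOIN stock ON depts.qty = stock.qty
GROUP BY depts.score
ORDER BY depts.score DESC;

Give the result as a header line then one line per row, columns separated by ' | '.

After JOIN stock (4 rows):
depts.id | depts.score | depts.qty | stock.yr | stock.qty | stock.city
8 | 40 | 70 | 4 | 70 | CHI
6 | 3 | 6 | 9 | 6 | MIA
7 | 7 | 8 | 9 | 8 | DEN
1 | 9 | 70 | 4 | 70 | CHI
After GROUP BY (4 rows):
depts.score | n
40 | 1
3 | 1
7 | 1
9 | 1
After ORDER BY (4 rows):
depts.score | n
40 | 1
9 | 1
7 | 1
3 | 1

== RESULT ==
depts.score | n
40 | 1
9 | 1
7 | 1
3 | 1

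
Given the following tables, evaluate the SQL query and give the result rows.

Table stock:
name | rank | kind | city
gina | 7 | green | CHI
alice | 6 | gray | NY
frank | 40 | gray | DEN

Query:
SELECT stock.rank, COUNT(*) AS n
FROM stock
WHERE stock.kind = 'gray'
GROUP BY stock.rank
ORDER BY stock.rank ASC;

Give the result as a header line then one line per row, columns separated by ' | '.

After WHERE (2 rows):
stock.name | stock.rank | stock.kind | stock.city
alice | 6 | gray | NY
frank | 40 | gray | DEN
After GROUP BY (2 rows):
stock.rank | n
6 | 1
40 | 1
After ORDER BY (2 rows):
stock.rank | n
6 | 1
40 | 1

== RESULT ==
stock.rank | n
6 | 1
40 | 1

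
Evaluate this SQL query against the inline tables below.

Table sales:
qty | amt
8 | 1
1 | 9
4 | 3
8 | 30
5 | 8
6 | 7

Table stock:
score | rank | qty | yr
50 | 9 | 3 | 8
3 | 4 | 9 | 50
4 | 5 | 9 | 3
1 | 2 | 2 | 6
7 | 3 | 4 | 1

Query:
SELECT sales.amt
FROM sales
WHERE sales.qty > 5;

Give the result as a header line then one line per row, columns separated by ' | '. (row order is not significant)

== RESULT ==
sales.amt
1
30
7

Derivation:
After WHERE (3 rows):
sales.qty | sales.amt
8 | 1
8 | 30
6 | 7
After SELECT (3 rows):
sales.amt
1
30
7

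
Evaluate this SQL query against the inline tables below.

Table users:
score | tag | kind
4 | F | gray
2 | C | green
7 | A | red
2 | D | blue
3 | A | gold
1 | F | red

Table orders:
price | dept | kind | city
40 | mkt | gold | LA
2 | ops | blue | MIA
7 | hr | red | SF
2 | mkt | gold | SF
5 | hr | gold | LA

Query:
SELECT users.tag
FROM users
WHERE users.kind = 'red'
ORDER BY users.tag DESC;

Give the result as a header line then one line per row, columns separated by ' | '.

After WHERE (2 rows):
users.score | users.tag | users.kind
7 | A | red
1 | F | red
After SELECT (2 rows):
users.tag
A
F
After ORDER BY (2 rows):
users.tag
F
A

== RESULT ==
users.tag
F
A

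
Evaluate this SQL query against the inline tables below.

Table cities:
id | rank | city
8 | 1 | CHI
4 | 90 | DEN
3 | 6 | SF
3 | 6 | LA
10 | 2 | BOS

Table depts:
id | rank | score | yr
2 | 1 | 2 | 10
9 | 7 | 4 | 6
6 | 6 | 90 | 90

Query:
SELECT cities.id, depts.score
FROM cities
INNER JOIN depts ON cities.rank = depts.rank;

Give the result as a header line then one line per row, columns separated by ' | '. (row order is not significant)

== RESULT ==
cities.id | depts.score
8 | 2
3 | 90
3 | 90

Derivation:
After JOIN depts (3 rows):
cities.id | cities.rank | cities.city | depts.id | depts.rank | depts.score | depts.yr
8 | 1 | CHI | 2 | 1 | 2 | 10
3 | 6 | SF | 6 | 6 | 90 | 90
3 | 6 | LA | 6 | 6 | 90 | 90
After SELECT (3 rows):
cities.id | depts.score
8 | 2
3 | 90
3 | 90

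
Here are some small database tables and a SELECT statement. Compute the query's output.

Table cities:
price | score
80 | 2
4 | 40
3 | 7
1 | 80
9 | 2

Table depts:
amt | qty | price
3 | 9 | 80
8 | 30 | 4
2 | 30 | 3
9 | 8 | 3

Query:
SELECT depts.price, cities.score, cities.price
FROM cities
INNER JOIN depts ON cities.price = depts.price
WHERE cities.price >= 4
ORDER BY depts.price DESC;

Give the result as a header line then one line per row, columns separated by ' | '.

After JOIN depts (4 rows):
cities.price | cities.score | depts.amt | depts.qty | depts.price
80 | 2 | 3 | 9 | 80
4 | 40 | 8 | 30 | 4
3 | 7 | 2 | 30 | 3
3 | 7 | 9 | 8 | 3
After WHERE (2 rows):
cities.price | cities.score | depts.amt | depts.qty | depts.price
80 | 2 | 3 | 9 | 80
4 | 40 | 8 | 30 | 4
After SELECT (2 rows):
depts.price | cities.score | cities.price
80 | 2 | 80
4 | 40 | 4
After ORDER BY (2 rows):
depts.price | cities.score | cities.price
80 | 2 | 80
4 | 40 | 4

== RESULT ==
depts.price | cities.score | cities.price
80 | 2 | 80
4 | 40 | 4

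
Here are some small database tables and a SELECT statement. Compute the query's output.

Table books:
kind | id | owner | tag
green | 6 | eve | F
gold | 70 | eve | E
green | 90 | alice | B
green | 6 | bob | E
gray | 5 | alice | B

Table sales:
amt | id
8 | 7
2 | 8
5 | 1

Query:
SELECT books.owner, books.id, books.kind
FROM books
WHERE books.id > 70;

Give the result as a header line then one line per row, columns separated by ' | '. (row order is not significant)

After WHERE (1 rows):
books.kind | books.id | books.owner | books.tag
green | 90 | alice | B
After SELECT (1 rows):
books.owner | books.id | books.kind
alice | 90 | green

== RESULT ==
books.owner | books.id | books.kind
alice | 90 | green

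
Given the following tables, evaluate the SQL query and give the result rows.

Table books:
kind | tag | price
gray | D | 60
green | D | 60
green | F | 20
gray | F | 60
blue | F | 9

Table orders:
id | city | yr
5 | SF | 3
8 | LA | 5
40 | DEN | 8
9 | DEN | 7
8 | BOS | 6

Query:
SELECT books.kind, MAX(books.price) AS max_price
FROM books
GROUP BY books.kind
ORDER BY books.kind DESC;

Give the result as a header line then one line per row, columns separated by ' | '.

After GROUP BY (3 rows):
books.kind | max_price
gray | 60
green | 60
blue | 9
After ORDER BY (3 rows):
books.kind | max_price
green | 60
gray | 60
blue | 9

== RESULT ==
books.kind | max_price
green | 60
gray | 60
blue | 9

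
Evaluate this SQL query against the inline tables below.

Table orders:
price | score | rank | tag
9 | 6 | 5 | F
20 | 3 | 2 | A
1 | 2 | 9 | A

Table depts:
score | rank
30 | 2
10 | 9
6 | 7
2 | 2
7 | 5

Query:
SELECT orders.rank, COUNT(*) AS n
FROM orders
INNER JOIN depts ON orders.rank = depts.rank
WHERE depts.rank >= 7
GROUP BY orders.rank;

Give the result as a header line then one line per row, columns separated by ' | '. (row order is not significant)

== RESULT ==
orders.rank | n
9 | 1

Derivation:
After JOIN depts (4 rows):
orders.price | orders.score | orders.rank | orders.tag | depts.score | depts.rank
9 | 6 | 5 | F | 7 | 5
20 | 3 | 2 | A | 30 | 2
20 | 3 | 2 | A | 2 | 2
1 | 2 | 9 | A | 10 | 9
After WHERE (1 rows):
orders.price | orders.score | orders.rank | orders.tag | depts.score | depts.rank
1 | 2 | 9 | A | 10 | 9
After GROUP BY (1 rows):
orders.rank | n
9 | 1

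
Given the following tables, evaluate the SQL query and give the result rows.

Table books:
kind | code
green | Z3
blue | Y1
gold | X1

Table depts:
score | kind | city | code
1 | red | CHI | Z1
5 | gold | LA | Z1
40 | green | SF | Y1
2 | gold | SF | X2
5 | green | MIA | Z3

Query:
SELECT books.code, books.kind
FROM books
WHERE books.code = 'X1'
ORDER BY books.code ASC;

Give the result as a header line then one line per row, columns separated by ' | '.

After WHERE (1 rows):
books.kind | books.code
gold | X1
After SELECT (1 rows):
books.code | books.kind
X1 | gold
After ORDER BY (1 rows):
books.code | books.kind
X1 | gold

== RESULT ==
books.code | books.kind
X1 | gold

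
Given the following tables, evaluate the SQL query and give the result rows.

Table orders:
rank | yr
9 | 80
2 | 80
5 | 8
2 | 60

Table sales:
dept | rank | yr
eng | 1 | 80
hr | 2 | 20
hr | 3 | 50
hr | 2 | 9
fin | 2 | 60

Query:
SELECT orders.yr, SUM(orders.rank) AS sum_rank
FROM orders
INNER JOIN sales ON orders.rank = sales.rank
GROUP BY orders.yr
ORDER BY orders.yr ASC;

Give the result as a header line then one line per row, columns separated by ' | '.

== RESULT ==
orders.yr | sum_rank
60 | 6
80 | 6

Derivation:
After JOIN sales (6 rows):
orders.rank | orders.yr | sales.dept | sales.rank | sales.yr
2 | 80 | hr | 2 | 20
2 | 80 | hr | 2 | 9
2 | 80 | fin | 2 | 60
2 | 60 | hr | 2 | 20
2 | 60 | hr | 2 | 9
2 | 60 | fin | 2 | 60
After GROUP BY (2 rows):
orders.yr | sum_rank
80 | 6
60 | 6
After ORDER BY (2 rows):
orders.yr | sum_rank
60 | 6
80 | 6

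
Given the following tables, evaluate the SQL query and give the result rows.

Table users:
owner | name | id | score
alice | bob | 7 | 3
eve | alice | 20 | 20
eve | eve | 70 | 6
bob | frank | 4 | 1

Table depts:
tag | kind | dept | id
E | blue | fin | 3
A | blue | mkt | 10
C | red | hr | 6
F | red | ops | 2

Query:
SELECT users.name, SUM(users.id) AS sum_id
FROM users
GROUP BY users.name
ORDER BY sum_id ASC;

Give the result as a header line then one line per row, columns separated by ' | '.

== RESULT ==
users.name | sum_id
frank | 4
bob | 7
alice | 20
eve | 70

Derivation:
After GROUP BY (4 rows):
users.name | sum_id
bob | 7
alice | 20
eve | 70
frank | 4
After ORDER BY (4 rows):
users.name | sum_id
frank | 4
bob | 7
alice | 20
eve | 70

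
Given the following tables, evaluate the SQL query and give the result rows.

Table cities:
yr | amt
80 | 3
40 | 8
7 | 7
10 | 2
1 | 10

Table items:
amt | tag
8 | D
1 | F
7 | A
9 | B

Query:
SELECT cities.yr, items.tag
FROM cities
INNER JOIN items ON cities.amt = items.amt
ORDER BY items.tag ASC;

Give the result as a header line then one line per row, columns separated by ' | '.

== RESULT ==
cities.yr | items.tag
7 | A
40 | D

Derivation:
After JOIN items (2 rows):
cities.yr | cities.amt | items.amt | items.tag
40 | 8 | 8 | D
7 | 7 | 7 | A
After SELECT (2 rows):
cities.yr | items.tag
40 | D
7 | A
After ORDER BY (2 rows):
cities.yr | items.tag
7 | A
40 | D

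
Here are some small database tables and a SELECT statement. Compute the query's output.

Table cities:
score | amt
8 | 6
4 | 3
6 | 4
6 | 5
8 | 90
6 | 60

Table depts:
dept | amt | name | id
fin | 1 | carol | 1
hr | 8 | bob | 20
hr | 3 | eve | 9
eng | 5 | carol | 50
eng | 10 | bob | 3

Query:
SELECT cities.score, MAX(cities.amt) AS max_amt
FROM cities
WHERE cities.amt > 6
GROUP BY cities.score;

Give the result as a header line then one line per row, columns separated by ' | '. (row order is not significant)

== RESULT ==
cities.score | max_amt
8 | 90
6 | 60

Derivation:
After WHERE (2 rows):
cities.score | cities.amt
8 | 90
6 | 60
After GROUP BY (2 rows):
cities.score | max_amt
8 | 90
6 | 60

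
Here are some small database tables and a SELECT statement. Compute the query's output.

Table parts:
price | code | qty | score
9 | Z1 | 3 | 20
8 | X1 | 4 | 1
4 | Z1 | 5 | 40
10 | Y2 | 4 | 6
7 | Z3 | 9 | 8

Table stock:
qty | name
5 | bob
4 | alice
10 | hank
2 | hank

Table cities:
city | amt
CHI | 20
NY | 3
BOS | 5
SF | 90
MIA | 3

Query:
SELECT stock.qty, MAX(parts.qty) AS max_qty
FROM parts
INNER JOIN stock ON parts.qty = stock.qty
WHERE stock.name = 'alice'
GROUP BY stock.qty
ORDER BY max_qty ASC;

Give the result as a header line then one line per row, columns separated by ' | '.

== RESULT ==
stock.qty | max_qty
4 | 4

Derivation:
After JOIN stock (3 rows):
parts.price | parts.code | parts.qty | parts.score | stock.qty | stock.name
8 | X1 | 4 | 1 | 4 | alice
4 | Z1 | 5 | 40 | 5 | bob
10 | Y2 | 4 | 6 | 4 | alice
After WHERE (2 rows):
parts.price | parts.code | parts.qty | parts.score | stock.qty | stock.name
8 | X1 | 4 | 1 | 4 | alice
10 | Y2 | 4 | 6 | 4 | alice
After GROUP BY (1 rows):
stock.qty | max_qty
4 | 4
After ORDER BY (1 rows):
stock.qty | max_qty
4 | 4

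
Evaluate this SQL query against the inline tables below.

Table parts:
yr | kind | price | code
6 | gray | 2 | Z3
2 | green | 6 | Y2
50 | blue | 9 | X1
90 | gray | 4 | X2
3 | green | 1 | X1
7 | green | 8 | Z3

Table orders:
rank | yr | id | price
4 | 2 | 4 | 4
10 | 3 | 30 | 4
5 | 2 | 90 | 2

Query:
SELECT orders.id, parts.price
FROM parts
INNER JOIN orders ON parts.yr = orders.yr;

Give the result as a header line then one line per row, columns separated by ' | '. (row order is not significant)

After JOIN orders (3 rows):
parts.yr | parts.kind | parts.price | parts.code | orders.rank | orders.yr | orders.id | orders.price
2 | green | 6 | Y2 | 4 | 2 | 4 | 4
2 | green | 6 | Y2 | 5 | 2 | 90 | 2
3 | green | 1 | X1 | 10 | 3 | 30 | 4
After SELECT (3 rows):
orders.id | parts.price
4 | 6
90 | 6
30 | 1

== RESULT ==
orders.id | parts.price
4 | 6
90 | 6
30 | 1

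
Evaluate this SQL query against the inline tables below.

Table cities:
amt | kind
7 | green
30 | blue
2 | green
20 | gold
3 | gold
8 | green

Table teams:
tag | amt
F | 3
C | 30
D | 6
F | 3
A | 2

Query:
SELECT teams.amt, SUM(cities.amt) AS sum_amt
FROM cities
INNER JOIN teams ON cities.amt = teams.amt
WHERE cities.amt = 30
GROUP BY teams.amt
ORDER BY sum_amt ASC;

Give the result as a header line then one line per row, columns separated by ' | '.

== RESULT ==
teams.amt | sum_amt
30 | 30

Derivation:
After JOIN teams (4 rows):
cities.amt | cities.kind | teams.tag | teams.amt
30 | blue | C | 30
2 | green | A | 2
3 | gold | F | 3
3 | gold | F | 3
After WHERE (1 rows):
cities.amt | cities.kind | teams.tag | teams.amt
30 | blue | C | 30
After GROUP BY (1 rows):
teams.amt | sum_amt
30 | 30
After ORDER BY (1 rows):
teams.amt | sum_amt
30 | 30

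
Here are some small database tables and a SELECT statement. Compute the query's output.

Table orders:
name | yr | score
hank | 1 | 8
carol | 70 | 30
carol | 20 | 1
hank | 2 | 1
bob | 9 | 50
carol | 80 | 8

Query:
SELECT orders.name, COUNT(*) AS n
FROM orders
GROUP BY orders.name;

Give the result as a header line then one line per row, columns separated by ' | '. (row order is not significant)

== RESULT ==
orders.name | n
hank | 2
carol | 3
bob | 1

Derivation:
After GROUP BY (3 rows):
orders.name | n
hank | 2
carol | 3
bob | 1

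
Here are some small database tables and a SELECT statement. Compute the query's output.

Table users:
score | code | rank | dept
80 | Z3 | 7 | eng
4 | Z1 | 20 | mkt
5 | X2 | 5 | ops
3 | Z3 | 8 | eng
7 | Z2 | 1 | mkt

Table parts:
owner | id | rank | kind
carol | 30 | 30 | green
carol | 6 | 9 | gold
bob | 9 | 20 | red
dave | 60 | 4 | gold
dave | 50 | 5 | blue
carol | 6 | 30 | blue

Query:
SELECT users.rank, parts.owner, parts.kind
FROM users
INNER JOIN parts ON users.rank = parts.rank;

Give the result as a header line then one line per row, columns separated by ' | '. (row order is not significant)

== RESULT ==
users.rank | parts.owner | parts.kind
20 | bob | red
5 | dave | blue

Derivation:
After JOIN parts (2 rows):
users.score | users.code | users.rank | users.dept | parts.owner | parts.id | parts.rank | parts.kind
4 | Z1 | 20 | mkt | bob | 9 | 20 | red
5 | X2 | 5 | ops | dave | 50 | 5 | blue
After SELECT (2 rows):
users.rank | parts.owner | parts.kind
20 | bob | red
5 | dave | blue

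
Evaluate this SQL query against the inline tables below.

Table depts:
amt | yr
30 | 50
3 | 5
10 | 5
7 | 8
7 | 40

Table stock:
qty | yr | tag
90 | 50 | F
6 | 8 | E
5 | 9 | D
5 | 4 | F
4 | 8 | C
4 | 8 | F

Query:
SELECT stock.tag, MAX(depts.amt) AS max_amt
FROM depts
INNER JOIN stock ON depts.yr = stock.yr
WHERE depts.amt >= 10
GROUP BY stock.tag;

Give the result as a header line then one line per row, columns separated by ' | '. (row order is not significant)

After JOIN stock (4 rows):
depts.amt | depts.yr | stock.qty | stock.yr | stock.tag
30 | 50 | 90 | 50 | F
7 | 8 | 6 | 8 | E
7 | 8 | 4 | 8 | C
7 | 8 | 4 | 8 | F
After WHERE (1 rows):
depts.amt | depts.yr | stock.qty | stock.yr | stock.tag
30 | 50 | 90 | 50 | F
After GROUP BY (1 rows):
stock.tag | max_amt
F | 30

== RESULT ==
stock.tag | max_amt
F | 30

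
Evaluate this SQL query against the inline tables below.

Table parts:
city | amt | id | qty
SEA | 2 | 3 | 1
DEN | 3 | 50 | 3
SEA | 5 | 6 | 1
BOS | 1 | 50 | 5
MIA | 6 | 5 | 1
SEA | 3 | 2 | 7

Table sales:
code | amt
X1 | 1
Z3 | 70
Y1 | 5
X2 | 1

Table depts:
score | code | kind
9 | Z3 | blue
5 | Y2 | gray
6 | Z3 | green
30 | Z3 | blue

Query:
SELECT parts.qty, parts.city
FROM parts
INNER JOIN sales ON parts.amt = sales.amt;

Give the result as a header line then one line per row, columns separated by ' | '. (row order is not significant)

After JOIN sales (3 rows):
parts.city | parts.amt | parts.id | parts.qty | sales.code | sales.amt
SEA | 5 | 6 | 1 | Y1 | 5
BOS | 1 | 50 | 5 | X1 | 1
BOS | 1 | 50 | 5 | X2 | 1
After SELECT (3 rows):
parts.qty | parts.city
1 | SEA
5 | BOS
5 | BOS

== RESULT ==
parts.qty | parts.city
1 | SEA
5 | BOS
5 | BOS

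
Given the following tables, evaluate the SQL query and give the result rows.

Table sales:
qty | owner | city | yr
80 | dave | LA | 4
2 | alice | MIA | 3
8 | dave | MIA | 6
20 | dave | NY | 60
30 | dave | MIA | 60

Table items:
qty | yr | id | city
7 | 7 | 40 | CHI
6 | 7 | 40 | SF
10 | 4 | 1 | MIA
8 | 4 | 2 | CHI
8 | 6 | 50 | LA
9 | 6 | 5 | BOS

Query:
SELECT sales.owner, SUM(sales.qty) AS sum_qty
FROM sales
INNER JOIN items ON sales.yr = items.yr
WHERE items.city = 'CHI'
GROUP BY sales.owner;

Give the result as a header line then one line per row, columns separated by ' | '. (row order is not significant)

== RESULT ==
sales.owner | sum_qty
dave | 80

Derivation:
After JOIN items (4 rows):
sales.qty | sales.owner | sales.city | sales.yr | items.qty | items.yr | items.id | items.city
80 | dave | LA | 4 | 10 | 4 | 1 | MIA
80 | dave | LA | 4 | 8 | 4 | 2 | CHI
8 | dave | MIA | 6 | 8 | 6 | 50 | LA
8 | dave | MIA | 6 | 9 | 6 | 5 | BOS
After WHERE (1 rows):
sales.qty | sales.owner | sales.city | sales.yr | items.qty | items.yr | items.id | items.city
80 | dave | LA | 4 | 8 | 4 | 2 | CHI
After GROUP BY (1 rows):
sales.owner | sum_qty
dave | 80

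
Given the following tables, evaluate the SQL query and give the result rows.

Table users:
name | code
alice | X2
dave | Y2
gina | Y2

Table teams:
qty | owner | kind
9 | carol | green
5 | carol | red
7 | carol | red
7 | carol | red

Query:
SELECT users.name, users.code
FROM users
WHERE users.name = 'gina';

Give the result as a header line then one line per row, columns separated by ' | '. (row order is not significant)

After WHERE (1 rows):
users.name | users.code
gina | Y2
After SELECT (1 rows):
users.name | users.code
gina | Y2

== RESULT ==
users.name | users.code
gina | Y2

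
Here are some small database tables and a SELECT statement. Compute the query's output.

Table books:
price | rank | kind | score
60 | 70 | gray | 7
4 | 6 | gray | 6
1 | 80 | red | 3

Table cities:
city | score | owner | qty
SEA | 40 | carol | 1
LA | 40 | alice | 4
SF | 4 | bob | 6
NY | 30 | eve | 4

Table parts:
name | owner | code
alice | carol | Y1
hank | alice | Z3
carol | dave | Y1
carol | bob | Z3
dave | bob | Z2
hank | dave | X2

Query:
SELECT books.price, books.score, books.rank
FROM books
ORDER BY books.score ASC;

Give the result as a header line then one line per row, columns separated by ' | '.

After SELECT (3 rows):
books.price | books.score | books.rank
60 | 7 | 70
4 | 6 | 6
1 | 3 | 80
After ORDER BY (3 rows):
books.price | books.score | books.rank
1 | 3 | 80
4 | 6 | 6
60 | 7 | 70

== RESULT ==
books.price | books.score | books.rank
1 | 3 | 80
4 | 6 | 6
60 | 7 | 70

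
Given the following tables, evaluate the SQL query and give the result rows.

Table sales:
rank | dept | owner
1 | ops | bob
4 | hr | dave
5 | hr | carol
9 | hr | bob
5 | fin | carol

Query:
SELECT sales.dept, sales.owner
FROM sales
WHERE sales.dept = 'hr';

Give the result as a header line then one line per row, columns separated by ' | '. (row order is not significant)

== RESULT ==
sales.dept | sales.owner
hr | dave
hr | carol
hr | bob

Derivation:
After WHERE (3 rows):
sales.rank | sales.dept | sales.owner
4 | hr | dave
5 | hr | carol
9 | hr | bob
After SELECT (3 rows):
sales.dept | sales.owner
hr | dave
hr | carol
hr | bob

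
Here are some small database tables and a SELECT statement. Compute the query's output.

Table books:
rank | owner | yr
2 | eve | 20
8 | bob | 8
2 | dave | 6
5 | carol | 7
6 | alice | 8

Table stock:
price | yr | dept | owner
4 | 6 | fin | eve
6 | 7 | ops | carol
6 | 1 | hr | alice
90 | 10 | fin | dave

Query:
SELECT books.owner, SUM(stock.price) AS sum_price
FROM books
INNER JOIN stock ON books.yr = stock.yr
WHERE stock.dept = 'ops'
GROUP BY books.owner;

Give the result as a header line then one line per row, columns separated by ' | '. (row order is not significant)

After JOIN stock (2 rows):
books.rank | books.owner | books.yr | stock.price | stock.yr | stock.dept | stock.owner
2 | dave | 6 | 4 | 6 | fin | eve
5 | carol | 7 | 6 | 7 | ops | carol
After WHERE (1 rows):
books.rank | books.owner | books.yr | stock.price | stock.yr | stock.dept | stock.owner
5 | carol | 7 | 6 | 7 | ops | carol
After GROUP BY (1 rows):
books.owner | sum_price
carol | 6

== RESULT ==
books.owner | sum_price
carol | 6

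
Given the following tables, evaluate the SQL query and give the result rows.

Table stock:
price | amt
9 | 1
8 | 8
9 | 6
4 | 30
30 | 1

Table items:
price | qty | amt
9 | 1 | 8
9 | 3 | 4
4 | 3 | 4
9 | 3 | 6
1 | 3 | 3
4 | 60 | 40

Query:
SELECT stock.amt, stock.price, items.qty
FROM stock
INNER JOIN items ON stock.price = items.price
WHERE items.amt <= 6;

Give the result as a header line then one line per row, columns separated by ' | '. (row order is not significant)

== RESULT ==
stock.amt | stock.price | items.qty
1 | 9 | 3
1 | 9 | 3
6 | 9 | 3
6 | 9 | 3
30 | 4 | 3

Derivation:
After JOIN items (8 rows):
stock.price | stock.amt | items.price | items.qty | items.amt
9 | 1 | 9 | 1 | 8
9 | 1 | 9 | 3 | 4
9 | 1 | 9 | 3 | 6
9 | 6 | 9 | 1 | 8
9 | 6 | 9 | 3 | 4
9 | 6 | 9 | 3 | 6
4 | 30 | 4 | 3 | 4
4 | 30 | 4 | 60 | 40
After WHERE (5 rows):
stock.price | stock.amt | items.price | items.qty | items.amt
9 | 1 | 9 | 3 | 4
9 | 1 | 9 | 3 | 6
9 | 6 | 9 | 3 | 4
9 | 6 | 9 | 3 | 6
4 | 30 | 4 | 3 | 4
After SELECT (5 rows):
stock.amt | stock.price | items.qty
1 | 9 | 3
1 | 9 | 3
6 | 9 | 3
6 | 9 | 3
30 | 4 | 3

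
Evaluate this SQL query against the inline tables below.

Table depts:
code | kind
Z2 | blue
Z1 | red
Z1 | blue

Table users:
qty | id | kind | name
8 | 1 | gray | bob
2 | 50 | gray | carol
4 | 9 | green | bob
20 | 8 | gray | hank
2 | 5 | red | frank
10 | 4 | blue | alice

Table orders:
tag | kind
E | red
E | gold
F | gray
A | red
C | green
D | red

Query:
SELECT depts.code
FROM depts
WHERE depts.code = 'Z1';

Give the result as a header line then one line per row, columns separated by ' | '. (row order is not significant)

== RESULT ==
depts.code
Z1
Z1

Derivation:
After WHERE (2 rows):
depts.code | depts.kind
Z1 | red
Z1 | blue
After SELECT (2 rows):
depts.code
Z1
Z1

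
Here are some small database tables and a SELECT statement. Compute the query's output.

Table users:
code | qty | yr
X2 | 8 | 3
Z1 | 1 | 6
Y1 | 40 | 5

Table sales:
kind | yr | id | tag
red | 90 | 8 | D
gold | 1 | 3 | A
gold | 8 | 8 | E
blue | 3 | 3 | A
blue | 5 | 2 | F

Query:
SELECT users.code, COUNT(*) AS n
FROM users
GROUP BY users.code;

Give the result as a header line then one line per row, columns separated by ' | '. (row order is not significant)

== RESULT ==
users.code | n
X2 | 1
Z1 | 1
Y1 | 1

Derivation:
After GROUP BY (3 rows):
users.code | n
X2 | 1
Z1 | 1
Y1 | 1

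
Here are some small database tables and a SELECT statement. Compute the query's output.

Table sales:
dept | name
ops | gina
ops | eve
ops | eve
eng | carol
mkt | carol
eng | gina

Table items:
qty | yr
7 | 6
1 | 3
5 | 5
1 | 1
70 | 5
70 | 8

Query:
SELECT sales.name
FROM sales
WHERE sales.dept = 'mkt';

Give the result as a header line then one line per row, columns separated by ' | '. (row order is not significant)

After WHERE (1 rows):
sales.dept | sales.name
mkt | carol
After SELECT (1 rows):
sales.name
carol

== RESULT ==
sales.name
carol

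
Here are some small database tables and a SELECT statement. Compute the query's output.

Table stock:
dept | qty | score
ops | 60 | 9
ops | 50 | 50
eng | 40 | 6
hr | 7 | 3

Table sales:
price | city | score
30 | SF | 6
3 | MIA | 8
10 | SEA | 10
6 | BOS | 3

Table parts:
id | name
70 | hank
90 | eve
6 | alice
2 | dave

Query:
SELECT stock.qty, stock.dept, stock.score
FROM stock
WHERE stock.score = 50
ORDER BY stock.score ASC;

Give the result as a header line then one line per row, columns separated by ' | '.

== RESULT ==
stock.qty | stock.dept | stock.score
50 | ops | 50

Derivation:
After WHERE (1 rows):
stock.dept | stock.qty | stock.score
ops | 50 | 50
After SELECT (1 rows):
stock.qty | stock.dept | stock.score
50 | ops | 50
After ORDER BY (1 rows):
stock.qty | stock.dept | stock.score
50 | ops | 50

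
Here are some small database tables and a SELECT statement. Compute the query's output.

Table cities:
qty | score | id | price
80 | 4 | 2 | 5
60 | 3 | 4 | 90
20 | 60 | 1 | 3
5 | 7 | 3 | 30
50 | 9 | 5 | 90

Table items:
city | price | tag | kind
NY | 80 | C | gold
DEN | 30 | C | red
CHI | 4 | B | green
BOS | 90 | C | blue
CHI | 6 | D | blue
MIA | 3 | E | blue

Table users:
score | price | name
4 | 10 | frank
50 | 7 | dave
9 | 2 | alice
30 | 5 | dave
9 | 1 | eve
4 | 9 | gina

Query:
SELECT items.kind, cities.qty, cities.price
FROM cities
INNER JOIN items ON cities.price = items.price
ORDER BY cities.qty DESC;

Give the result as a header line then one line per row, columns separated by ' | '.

After JOIN items (4 rows):
cities.qty | cities.score | cities.id | cities.price | items.city | items.price | items.tag | items.kind
60 | 3 | 4 | 90 | BOS | 90 | C | blue
20 | 60 | 1 | 3 | MIA | 3 | E | blue
5 | 7 | 3 | 30 | DEN | 30 | C | red
50 | 9 | 5 | 90 | BOS | 90 | C | blue
After SELECT (4 rows):
items.kind | cities.qty | cities.price
blue | 60 | 90
blue | 20 | 3
red | 5 | 30
blue | 50 | 90
After ORDER BY (4 rows):
items.kind | cities.qty | cities.price
blue | 60 | 90
blue | 50 | 90
blue | 20 | 3
red | 5 | 30

== RESULT ==
items.kind | cities.qty | cities.price
blue | 60 | 90
blue | 50 | 90
blue | 20 | 3
red | 5 | 30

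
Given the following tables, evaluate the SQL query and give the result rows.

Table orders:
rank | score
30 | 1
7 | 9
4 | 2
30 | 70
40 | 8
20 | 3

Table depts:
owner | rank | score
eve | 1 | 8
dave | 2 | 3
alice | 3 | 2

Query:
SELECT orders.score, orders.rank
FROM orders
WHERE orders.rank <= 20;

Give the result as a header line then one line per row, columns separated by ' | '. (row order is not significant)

After WHERE (3 rows):
orders.rank | orders.score
7 | 9
4 | 2
20 | 3
After SELECT (3 rows):
orders.score | orders.rank
9 | 7
2 | 4
3 | 20

== RESULT ==
orders.score | orders.rank
9 | 7
2 | 4
3 | 20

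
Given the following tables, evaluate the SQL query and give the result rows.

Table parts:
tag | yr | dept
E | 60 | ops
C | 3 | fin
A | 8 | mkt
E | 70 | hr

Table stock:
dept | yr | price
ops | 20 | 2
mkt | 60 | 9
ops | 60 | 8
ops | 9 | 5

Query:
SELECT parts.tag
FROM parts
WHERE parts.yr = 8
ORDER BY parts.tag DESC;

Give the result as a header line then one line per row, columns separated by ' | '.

After WHERE (1 rows):
parts.tag | parts.yr | parts.dept
A | 8 | mkt
After SELECT (1 rows):
parts.tag
A
After ORDER BY (1 rows):
parts.tag
A

== RESULT ==
parts.tag
A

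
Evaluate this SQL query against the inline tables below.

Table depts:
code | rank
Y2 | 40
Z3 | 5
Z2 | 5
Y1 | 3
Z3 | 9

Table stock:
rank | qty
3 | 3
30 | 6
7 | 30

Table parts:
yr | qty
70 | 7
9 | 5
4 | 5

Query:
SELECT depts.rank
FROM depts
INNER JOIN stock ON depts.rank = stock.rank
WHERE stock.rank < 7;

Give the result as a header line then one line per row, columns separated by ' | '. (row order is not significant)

After JOIN stock (1 rows):
depts.code | depts.rank | stock.rank | stock.qty
Y1 | 3 | 3 | 3
After WHERE (1 rows):
depts.code | depts.rank | stock.rank | stock.qty
Y1 | 3 | 3 | 3
After SELECT (1 rows):
depts.rank
3

== RESULT ==
depts.rank
3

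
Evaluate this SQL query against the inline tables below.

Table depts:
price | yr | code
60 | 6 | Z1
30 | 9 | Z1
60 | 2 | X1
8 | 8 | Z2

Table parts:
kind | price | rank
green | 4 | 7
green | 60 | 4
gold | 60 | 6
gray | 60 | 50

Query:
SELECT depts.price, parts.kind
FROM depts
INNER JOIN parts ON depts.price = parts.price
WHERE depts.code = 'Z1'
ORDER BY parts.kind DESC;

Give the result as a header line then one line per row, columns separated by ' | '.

After JOIN parts (6 rows):
depts.price | depts.yr | depts.code | parts.kind | parts.price | parts.rank
60 | 6 | Z1 | green | 60 | 4
60 | 6 | Z1 | gold | 60 | 6
60 | 6 | Z1 | gray | 60 | 50
60 | 2 | X1 | green | 60 | 4
60 | 2 | X1 | gold | 60 | 6
60 | 2 | X1 | gray | 60 | 50
After WHERE (3 rows):
depts.price | depts.yr | depts.code | parts.kind | parts.price | parts.rank
60 | 6 | Z1 | green | 60 | 4
60 | 6 | Z1 | gold | 60 | 6
60 | 6 | Z1 | gray | 60 | 50
After SELECT (3 rows):
depts.price | parts.kind
60 | green
60 | gold
60 | gray
After ORDER BY (3 rows):
depts.price | parts.kind
60 | green
60 | gray
60 | gold

== RESULT ==
depts.price | parts.kind
60 | green
60 | gray
60 | gold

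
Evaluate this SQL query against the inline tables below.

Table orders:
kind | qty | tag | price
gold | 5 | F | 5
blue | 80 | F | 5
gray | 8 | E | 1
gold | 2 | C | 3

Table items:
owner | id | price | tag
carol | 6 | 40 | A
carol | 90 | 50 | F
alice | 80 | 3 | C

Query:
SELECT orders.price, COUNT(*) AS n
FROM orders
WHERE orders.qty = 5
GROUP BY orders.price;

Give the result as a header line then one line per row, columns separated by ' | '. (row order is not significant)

After WHERE (1 rows):
orders.kind | orders.qty | orders.tag | orders.price
gold | 5 | F | 5
After GROUP BY (1 rows):
orders.price | n
5 | 1

== RESULT ==
orders.price | n
5 | 1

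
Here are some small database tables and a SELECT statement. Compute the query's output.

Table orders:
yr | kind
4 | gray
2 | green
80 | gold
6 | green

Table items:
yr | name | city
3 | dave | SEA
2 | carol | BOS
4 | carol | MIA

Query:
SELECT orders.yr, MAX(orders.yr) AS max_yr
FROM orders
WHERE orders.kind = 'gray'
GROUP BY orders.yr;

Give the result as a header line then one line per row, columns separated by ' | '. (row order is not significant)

== RESULT ==
orders.yr | max_yr
4 | 4

Derivation:
After WHERE (1 rows):
orders.yr | orders.kind
4 | gray
After GROUP BY (1 rows):
orders.yr | max_yr
4 | 4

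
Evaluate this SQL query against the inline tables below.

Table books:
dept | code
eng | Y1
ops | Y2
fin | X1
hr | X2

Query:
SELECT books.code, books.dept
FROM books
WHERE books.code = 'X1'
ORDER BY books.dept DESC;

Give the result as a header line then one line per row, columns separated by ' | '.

After WHERE (1 rows):
books.dept | books.code
fin | X1
After SELECT (1 rows):
books.code | books.dept
X1 | fin
After ORDER BY (1 rows):
books.code | books.dept
X1 | fin

== RESULT ==
books.code | books.dept
X1 | fin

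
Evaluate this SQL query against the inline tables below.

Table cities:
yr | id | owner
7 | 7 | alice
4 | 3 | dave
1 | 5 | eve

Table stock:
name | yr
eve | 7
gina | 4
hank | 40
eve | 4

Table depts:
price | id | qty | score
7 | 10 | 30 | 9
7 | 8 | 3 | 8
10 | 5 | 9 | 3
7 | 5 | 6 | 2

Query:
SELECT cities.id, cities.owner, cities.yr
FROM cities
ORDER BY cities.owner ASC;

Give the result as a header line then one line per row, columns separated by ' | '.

After SELECT (3 rows):
cities.id | cities.owner | cities.yr
7 | alice | 7
3 | dave | 4
5 | eve | 1
After ORDER BY (3 rows):
cities.id | cities.owner | cities.yr
7 | alice | 7
3 | dave | 4
5 | eve | 1

== RESULT ==
cities.id | cities.owner | cities.yr
7 | alice | 7
3 | dave | 4
5 | eve | 1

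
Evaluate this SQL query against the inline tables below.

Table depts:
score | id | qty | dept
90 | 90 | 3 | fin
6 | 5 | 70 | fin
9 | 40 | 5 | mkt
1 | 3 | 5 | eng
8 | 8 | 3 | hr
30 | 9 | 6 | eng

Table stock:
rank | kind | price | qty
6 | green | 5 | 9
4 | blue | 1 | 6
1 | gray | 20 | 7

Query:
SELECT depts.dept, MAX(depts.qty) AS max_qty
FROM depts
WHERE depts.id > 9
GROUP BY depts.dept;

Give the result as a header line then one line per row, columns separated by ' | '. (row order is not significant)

== RESULT ==
depts.dept | max_qty
fin | 3
mkt | 5

Derivation:
After WHERE (2 rows):
depts.score | depts.id | depts.qty | depts.dept
90 | 90 | 3 | fin
9 | 40 | 5 | mkt
After GROUP BY (2 rows):
depts.dept | max_qty
fin | 3
mkt | 5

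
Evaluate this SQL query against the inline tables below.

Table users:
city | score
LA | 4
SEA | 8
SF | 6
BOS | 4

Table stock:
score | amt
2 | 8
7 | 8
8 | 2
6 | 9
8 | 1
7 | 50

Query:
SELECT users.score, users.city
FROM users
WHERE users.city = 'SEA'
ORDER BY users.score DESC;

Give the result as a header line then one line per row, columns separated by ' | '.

After WHERE (1 rows):
users.city | users.score
SEA | 8
After SELECT (1 rows):
users.score | users.city
8 | SEA
After ORDER BY (1 rows):
users.score | users.city
8 | SEA

== RESULT ==
users.score | users.city
8 | SEA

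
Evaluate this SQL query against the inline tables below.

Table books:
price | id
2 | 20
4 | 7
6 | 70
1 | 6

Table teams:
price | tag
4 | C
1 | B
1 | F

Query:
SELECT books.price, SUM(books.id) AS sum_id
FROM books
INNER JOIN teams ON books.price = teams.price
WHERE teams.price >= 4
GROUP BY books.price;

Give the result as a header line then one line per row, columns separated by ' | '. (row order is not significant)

== RESULT ==
books.price | sum_id
4 | 7

Derivation:
After JOIN teams (3 rows):
books.price | books.id | teams.price | teams.tag
4 | 7 | 4 | C
1 | 6 | 1 | B
1 | 6 | 1 | F
After WHERE (1 rows):
books.price | books.id | teams.price | teams.tag
4 | 7 | 4 | C
After GROUP BY (1 rows):
books.price | sum_id
4 | 7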